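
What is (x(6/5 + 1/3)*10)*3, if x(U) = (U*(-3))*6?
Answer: -828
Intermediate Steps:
x(U) = -18*U (x(U) = -3*U*6 = -18*U)
(x(6/5 + 1/3)*10)*3 = (-18*(6/5 + 1/3)*10)*3 = (-18*(6*(⅕) + 1*(⅓))*10)*3 = (-18*(6/5 + ⅓)*10)*3 = (-18*23/15*10)*3 = -138/5*10*3 = -276*3 = -828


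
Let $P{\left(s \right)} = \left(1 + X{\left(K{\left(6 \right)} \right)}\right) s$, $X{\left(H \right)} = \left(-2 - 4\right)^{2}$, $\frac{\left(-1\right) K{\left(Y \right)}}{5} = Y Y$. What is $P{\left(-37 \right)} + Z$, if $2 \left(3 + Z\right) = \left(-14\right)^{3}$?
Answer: $-2744$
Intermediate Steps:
$Z = -1375$ ($Z = -3 + \frac{\left(-14\right)^{3}}{2} = -3 + \frac{1}{2} \left(-2744\right) = -3 - 1372 = -1375$)
$K{\left(Y \right)} = - 5 Y^{2}$ ($K{\left(Y \right)} = - 5 Y Y = - 5 Y^{2}$)
$X{\left(H \right)} = 36$ ($X{\left(H \right)} = \left(-6\right)^{2} = 36$)
$P{\left(s \right)} = 37 s$ ($P{\left(s \right)} = \left(1 + 36\right) s = 37 s$)
$P{\left(-37 \right)} + Z = 37 \left(-37\right) - 1375 = -1369 - 1375 = -2744$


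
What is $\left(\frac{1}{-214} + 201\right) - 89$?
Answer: $\frac{23967}{214} \approx 112.0$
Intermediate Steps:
$\left(\frac{1}{-214} + 201\right) - 89 = \left(- \frac{1}{214} + 201\right) - 89 = \frac{43013}{214} - 89 = \frac{23967}{214}$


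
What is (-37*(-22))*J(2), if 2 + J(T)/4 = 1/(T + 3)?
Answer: -29304/5 ≈ -5860.8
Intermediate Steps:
J(T) = -8 + 4/(3 + T) (J(T) = -8 + 4/(T + 3) = -8 + 4/(3 + T))
(-37*(-22))*J(2) = (-37*(-22))*(4*(-5 - 2*2)/(3 + 2)) = 814*(4*(-5 - 4)/5) = 814*(4*(1/5)*(-9)) = 814*(-36/5) = -29304/5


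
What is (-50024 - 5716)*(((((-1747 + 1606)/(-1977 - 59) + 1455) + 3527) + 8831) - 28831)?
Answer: 426083625045/509 ≈ 8.3710e+8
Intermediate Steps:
(-50024 - 5716)*(((((-1747 + 1606)/(-1977 - 59) + 1455) + 3527) + 8831) - 28831) = -55740*((((-141/(-2036) + 1455) + 3527) + 8831) - 28831) = -55740*((((-141*(-1/2036) + 1455) + 3527) + 8831) - 28831) = -55740*((((141/2036 + 1455) + 3527) + 8831) - 28831) = -55740*(((2962521/2036 + 3527) + 8831) - 28831) = -55740*((10143493/2036 + 8831) - 28831) = -55740*(28123409/2036 - 28831) = -55740*(-30576507/2036) = 426083625045/509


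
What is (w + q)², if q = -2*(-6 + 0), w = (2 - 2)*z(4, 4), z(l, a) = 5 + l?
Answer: 144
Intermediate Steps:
w = 0 (w = (2 - 2)*(5 + 4) = 0*9 = 0)
q = 12 (q = -2*(-6) = 12)
(w + q)² = (0 + 12)² = 12² = 144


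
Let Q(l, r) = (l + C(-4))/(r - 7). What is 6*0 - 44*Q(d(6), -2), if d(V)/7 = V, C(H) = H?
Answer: 1672/9 ≈ 185.78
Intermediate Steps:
d(V) = 7*V
Q(l, r) = (-4 + l)/(-7 + r) (Q(l, r) = (l - 4)/(r - 7) = (-4 + l)/(-7 + r))
6*0 - 44*Q(d(6), -2) = 6*0 - 44*(-4 + 7*6)/(-7 - 2) = 0 - 44*(-4 + 42)/(-9) = 0 - (-44)*38/9 = 0 - 44*(-38/9) = 0 + 1672/9 = 1672/9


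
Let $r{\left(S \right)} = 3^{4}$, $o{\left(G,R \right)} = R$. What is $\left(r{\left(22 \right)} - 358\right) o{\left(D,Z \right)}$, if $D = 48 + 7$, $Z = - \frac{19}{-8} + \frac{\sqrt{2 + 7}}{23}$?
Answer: $- \frac{127697}{184} \approx -694.01$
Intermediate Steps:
$Z = \frac{461}{184}$ ($Z = \left(-19\right) \left(- \frac{1}{8}\right) + \sqrt{9} \cdot \frac{1}{23} = \frac{19}{8} + 3 \cdot \frac{1}{23} = \frac{19}{8} + \frac{3}{23} = \frac{461}{184} \approx 2.5054$)
$D = 55$
$r{\left(S \right)} = 81$
$\left(r{\left(22 \right)} - 358\right) o{\left(D,Z \right)} = \left(81 - 358\right) \frac{461}{184} = \left(-277\right) \frac{461}{184} = - \frac{127697}{184}$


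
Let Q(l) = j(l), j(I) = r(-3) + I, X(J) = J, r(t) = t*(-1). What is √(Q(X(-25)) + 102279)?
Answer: √102257 ≈ 319.78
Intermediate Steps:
r(t) = -t
j(I) = 3 + I (j(I) = -1*(-3) + I = 3 + I)
Q(l) = 3 + l
√(Q(X(-25)) + 102279) = √((3 - 25) + 102279) = √(-22 + 102279) = √102257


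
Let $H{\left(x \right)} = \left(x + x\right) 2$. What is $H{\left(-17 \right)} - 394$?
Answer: $-462$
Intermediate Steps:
$H{\left(x \right)} = 4 x$ ($H{\left(x \right)} = 2 x 2 = 4 x$)
$H{\left(-17 \right)} - 394 = 4 \left(-17\right) - 394 = -68 - 394 = -462$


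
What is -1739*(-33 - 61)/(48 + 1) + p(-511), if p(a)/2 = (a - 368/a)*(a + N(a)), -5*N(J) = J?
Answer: 103032506/245 ≈ 4.2054e+5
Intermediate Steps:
N(J) = -J/5
p(a) = 8*a*(a - 368/a)/5 (p(a) = 2*((a - 368/a)*(a - a/5)) = 2*((a - 368/a)*(4*a/5)) = 2*(4*a*(a - 368/a)/5) = 8*a*(a - 368/a)/5)
-1739*(-33 - 61)/(48 + 1) + p(-511) = -1739*(-33 - 61)/(48 + 1) + (-2944/5 + (8/5)*(-511)**2) = -(-163466)/49 + (-2944/5 + (8/5)*261121) = -(-163466)/49 + (-2944/5 + 2088968/5) = -1739*(-94/49) + 2086024/5 = 163466/49 + 2086024/5 = 103032506/245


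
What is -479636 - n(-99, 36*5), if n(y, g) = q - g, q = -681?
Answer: -478775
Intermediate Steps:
n(y, g) = -681 - g
-479636 - n(-99, 36*5) = -479636 - (-681 - 36*5) = -479636 - (-681 - 1*180) = -479636 - (-681 - 180) = -479636 - 1*(-861) = -479636 + 861 = -478775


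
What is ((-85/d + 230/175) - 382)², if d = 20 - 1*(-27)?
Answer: 395896415209/2706025 ≈ 1.4630e+5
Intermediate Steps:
d = 47 (d = 20 + 27 = 47)
((-85/d + 230/175) - 382)² = ((-85/47 + 230/175) - 382)² = ((-85*1/47 + 230*(1/175)) - 382)² = ((-85/47 + 46/35) - 382)² = (-813/1645 - 382)² = (-629203/1645)² = 395896415209/2706025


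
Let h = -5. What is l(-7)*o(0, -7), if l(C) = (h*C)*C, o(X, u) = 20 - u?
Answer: -6615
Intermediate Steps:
l(C) = -5*C**2 (l(C) = (-5*C)*C = -5*C**2)
l(-7)*o(0, -7) = (-5*(-7)**2)*(20 - 1*(-7)) = (-5*49)*(20 + 7) = -245*27 = -6615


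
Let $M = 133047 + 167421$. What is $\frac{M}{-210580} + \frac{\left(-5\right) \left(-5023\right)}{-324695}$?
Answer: $- \frac{5142458698}{3418713655} \approx -1.5042$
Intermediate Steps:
$M = 300468$
$\frac{M}{-210580} + \frac{\left(-5\right) \left(-5023\right)}{-324695} = \frac{300468}{-210580} + \frac{\left(-5\right) \left(-5023\right)}{-324695} = 300468 \left(- \frac{1}{210580}\right) + 25115 \left(- \frac{1}{324695}\right) = - \frac{75117}{52645} - \frac{5023}{64939} = - \frac{5142458698}{3418713655}$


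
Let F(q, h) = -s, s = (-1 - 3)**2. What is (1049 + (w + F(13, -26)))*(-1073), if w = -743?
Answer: -311170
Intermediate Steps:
s = 16 (s = (-4)**2 = 16)
F(q, h) = -16 (F(q, h) = -1*16 = -16)
(1049 + (w + F(13, -26)))*(-1073) = (1049 + (-743 - 16))*(-1073) = (1049 - 759)*(-1073) = 290*(-1073) = -311170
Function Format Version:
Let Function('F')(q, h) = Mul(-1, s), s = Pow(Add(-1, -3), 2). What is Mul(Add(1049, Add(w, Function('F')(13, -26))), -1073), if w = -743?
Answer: -311170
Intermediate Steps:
s = 16 (s = Pow(-4, 2) = 16)
Function('F')(q, h) = -16 (Function('F')(q, h) = Mul(-1, 16) = -16)
Mul(Add(1049, Add(w, Function('F')(13, -26))), -1073) = Mul(Add(1049, Add(-743, -16)), -1073) = Mul(Add(1049, -759), -1073) = Mul(290, -1073) = -311170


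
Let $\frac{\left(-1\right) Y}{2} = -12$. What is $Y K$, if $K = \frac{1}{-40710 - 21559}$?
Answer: $- \frac{24}{62269} \approx -0.00038542$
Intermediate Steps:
$Y = 24$ ($Y = \left(-2\right) \left(-12\right) = 24$)
$K = - \frac{1}{62269}$ ($K = \frac{1}{-62269} = - \frac{1}{62269} \approx -1.6059 \cdot 10^{-5}$)
$Y K = 24 \left(- \frac{1}{62269}\right) = - \frac{24}{62269}$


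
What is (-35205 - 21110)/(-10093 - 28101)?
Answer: 56315/38194 ≈ 1.4744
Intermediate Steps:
(-35205 - 21110)/(-10093 - 28101) = -56315/(-38194) = -56315*(-1/38194) = 56315/38194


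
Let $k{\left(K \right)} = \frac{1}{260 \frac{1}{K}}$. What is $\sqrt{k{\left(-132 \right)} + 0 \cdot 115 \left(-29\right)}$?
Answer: $\frac{i \sqrt{2145}}{65} \approx 0.71253 i$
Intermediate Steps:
$k{\left(K \right)} = \frac{K}{260}$
$\sqrt{k{\left(-132 \right)} + 0 \cdot 115 \left(-29\right)} = \sqrt{\frac{1}{260} \left(-132\right) + 0 \cdot 115 \left(-29\right)} = \sqrt{- \frac{33}{65} + 0 \left(-29\right)} = \sqrt{- \frac{33}{65} + 0} = \sqrt{- \frac{33}{65}} = \frac{i \sqrt{2145}}{65}$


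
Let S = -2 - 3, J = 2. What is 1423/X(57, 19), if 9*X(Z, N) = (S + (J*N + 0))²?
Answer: 1423/121 ≈ 11.760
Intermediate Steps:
S = -5
X(Z, N) = (-5 + 2*N)²/9 (X(Z, N) = (-5 + (2*N + 0))²/9 = (-5 + 2*N)²/9)
1423/X(57, 19) = 1423/(((-5 + 2*19)²/9)) = 1423/(((-5 + 38)²/9)) = 1423/(((⅑)*33²)) = 1423/(((⅑)*1089)) = 1423/121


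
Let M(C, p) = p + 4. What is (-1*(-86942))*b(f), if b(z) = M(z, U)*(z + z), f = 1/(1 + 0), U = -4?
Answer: 0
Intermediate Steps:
M(C, p) = 4 + p
f = 1 (f = 1/1 = 1)
b(z) = 0 (b(z) = (4 - 4)*(z + z) = 0*(2*z) = 0)
(-1*(-86942))*b(f) = -1*(-86942)*0 = 86942*0 = 0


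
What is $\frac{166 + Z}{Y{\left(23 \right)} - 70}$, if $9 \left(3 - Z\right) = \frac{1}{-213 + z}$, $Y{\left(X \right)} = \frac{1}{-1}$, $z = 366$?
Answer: $- \frac{232712}{97767} \approx -2.3803$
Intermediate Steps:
$Y{\left(X \right)} = -1$
$Z = \frac{4130}{1377}$ ($Z = 3 - \frac{1}{9 \left(-213 + 366\right)} = 3 - \frac{1}{9 \cdot 153} = 3 - \frac{1}{1377} = \frac{4130}{1377} \approx 2.9993$)
$\frac{166 + Z}{Y{\left(23 \right)} - 70} = \frac{166 + \frac{4130}{1377}}{-1 - 70} = \frac{232712}{1377 \left(-71\right)} = \frac{232712}{1377} \left(- \frac{1}{71}\right) = - \frac{232712}{97767}$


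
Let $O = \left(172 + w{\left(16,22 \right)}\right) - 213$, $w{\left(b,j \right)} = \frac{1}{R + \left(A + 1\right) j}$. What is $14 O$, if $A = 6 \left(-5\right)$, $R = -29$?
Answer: $- \frac{382872}{667} \approx -574.02$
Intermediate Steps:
$A = -30$
$w{\left(b,j \right)} = \frac{1}{-29 - 29 j}$ ($w{\left(b,j \right)} = \frac{1}{-29 + \left(-30 + 1\right) j} = \frac{1}{-29 - 29 j}$)
$O = - \frac{27348}{667}$ ($O = \left(172 - \frac{1}{29 + 29 \cdot 22}\right) - 213 = \left(172 - \frac{1}{29 + 638}\right) - 213 = \left(172 - \frac{1}{667}\right) - 213 = \frac{114723}{667} - 213 = - \frac{27348}{667} \approx -41.002$)
$14 O = 14 \left(- \frac{27348}{667}\right) = - \frac{382872}{667}$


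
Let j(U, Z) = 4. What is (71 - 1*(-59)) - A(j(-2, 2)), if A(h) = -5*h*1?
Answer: 150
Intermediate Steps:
A(h) = -5*h
(71 - 1*(-59)) - A(j(-2, 2)) = (71 - 1*(-59)) - (-5)*4 = (71 + 59) - 1*(-20) = 130 + 20 = 150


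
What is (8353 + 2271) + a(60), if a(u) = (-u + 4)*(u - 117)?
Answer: 13816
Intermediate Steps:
a(u) = (-117 + u)*(4 - u) (a(u) = (4 - u)*(-117 + u) = (-117 + u)*(4 - u))
(8353 + 2271) + a(60) = (8353 + 2271) + (-468 - 1*60² + 121*60) = 10624 + (-468 - 1*3600 + 7260) = 10624 + (-468 - 3600 + 7260) = 10624 + 3192 = 13816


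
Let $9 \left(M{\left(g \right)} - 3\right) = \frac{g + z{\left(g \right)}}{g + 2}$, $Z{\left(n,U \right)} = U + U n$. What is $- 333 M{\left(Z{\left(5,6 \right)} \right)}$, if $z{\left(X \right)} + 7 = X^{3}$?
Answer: $- \frac{1765307}{38} \approx -46455.0$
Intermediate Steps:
$z{\left(X \right)} = -7 + X^{3}$
$M{\left(g \right)} = 3 + \frac{-7 + g + g^{3}}{9 \left(2 + g\right)}$ ($M{\left(g \right)} = 3 + \frac{\left(g + \left(-7 + g^{3}\right)\right) \frac{1}{g + 2}}{9} = 3 + \frac{\left(-7 + g + g^{3}\right) \frac{1}{2 + g}}{9} = 3 + \frac{\frac{1}{2 + g} \left(-7 + g + g^{3}\right)}{9} = 3 + \frac{-7 + g + g^{3}}{9 \left(2 + g\right)}$)
$- 333 M{\left(Z{\left(5,6 \right)} \right)} = - 333 \frac{47 + \left(6 \left(1 + 5\right)\right)^{3} + 28 \cdot 6 \left(1 + 5\right)}{9 \left(2 + 6 \left(1 + 5\right)\right)} = - 333 \frac{47 + \left(6 \cdot 6\right)^{3} + 28 \cdot 6 \cdot 6}{9 \left(2 + 6 \cdot 6\right)} = - 333 \frac{47 + 36^{3} + 28 \cdot 36}{9 \left(2 + 36\right)} = - 333 \frac{47 + 46656 + 1008}{9 \cdot 38} = - 333 \cdot \frac{1}{9} \cdot \frac{1}{38} \cdot 47711 = \left(-333\right) \frac{47711}{342} = - \frac{1765307}{38}$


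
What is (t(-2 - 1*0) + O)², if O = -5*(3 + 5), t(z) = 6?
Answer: 1156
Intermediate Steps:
O = -40 (O = -5*8 = -40)
(t(-2 - 1*0) + O)² = (6 - 40)² = (-34)² = 1156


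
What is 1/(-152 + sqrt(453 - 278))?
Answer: -152/22929 - 5*sqrt(7)/22929 ≈ -0.0072061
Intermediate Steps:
1/(-152 + sqrt(453 - 278)) = 1/(-152 + sqrt(175)) = 1/(-152 + 5*sqrt(7))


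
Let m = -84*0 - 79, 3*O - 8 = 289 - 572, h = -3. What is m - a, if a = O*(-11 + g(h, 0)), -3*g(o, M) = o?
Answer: -2987/3 ≈ -995.67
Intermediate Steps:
g(o, M) = -o/3
O = -275/3 (O = 8/3 + (289 - 572)/3 = 8/3 + (⅓)*(-283) = 8/3 - 283/3 = -275/3 ≈ -91.667)
a = 2750/3 (a = -275*(-11 - ⅓*(-3))/3 = -275*(-11 + 1)/3 = -275/3*(-10) = 2750/3 ≈ 916.67)
m = -79 (m = 0 - 79 = -79)
m - a = -79 - 1*2750/3 = -79 - 2750/3 = -2987/3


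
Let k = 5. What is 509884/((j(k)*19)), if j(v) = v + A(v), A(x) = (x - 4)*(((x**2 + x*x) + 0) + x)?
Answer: 6709/15 ≈ 447.27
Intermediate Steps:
A(x) = (-4 + x)*(x + 2*x**2) (A(x) = (-4 + x)*(((x**2 + x**2) + 0) + x) = (-4 + x)*((2*x**2 + 0) + x) = (-4 + x)*(2*x**2 + x) = (-4 + x)*(x + 2*x**2))
j(v) = v + v*(-4 - 7*v + 2*v**2)
509884/((j(k)*19)) = 509884/(((5*(-3 - 7*5 + 2*5**2))*19)) = 509884/(((5*(-3 - 35 + 2*25))*19)) = 509884/(((5*(-3 - 35 + 50))*19)) = 509884/(((5*12)*19)) = 509884/((60*19)) = 509884/1140 = 509884*(1/1140) = 6709/15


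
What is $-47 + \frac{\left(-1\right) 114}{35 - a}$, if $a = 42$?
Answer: $- \frac{215}{7} \approx -30.714$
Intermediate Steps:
$-47 + \frac{\left(-1\right) 114}{35 - a} = -47 + \frac{\left(-1\right) 114}{35 - 42} = -47 + \frac{1}{35 - 42} \left(-114\right) = -47 + \frac{1}{-7} \left(-114\right) = -47 - - \frac{114}{7} = -47 + \frac{114}{7} = - \frac{215}{7}$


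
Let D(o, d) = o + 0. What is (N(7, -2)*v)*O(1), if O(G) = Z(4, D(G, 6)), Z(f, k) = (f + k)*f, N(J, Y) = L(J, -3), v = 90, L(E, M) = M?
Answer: -5400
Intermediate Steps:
N(J, Y) = -3
D(o, d) = o
Z(f, k) = f*(f + k)
O(G) = 16 + 4*G (O(G) = 4*(4 + G) = 16 + 4*G)
(N(7, -2)*v)*O(1) = (-3*90)*(16 + 4*1) = -270*(16 + 4) = -270*20 = -5400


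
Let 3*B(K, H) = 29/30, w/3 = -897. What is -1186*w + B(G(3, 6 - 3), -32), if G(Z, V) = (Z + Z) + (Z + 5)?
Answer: 287237369/90 ≈ 3.1915e+6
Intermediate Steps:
w = -2691 (w = 3*(-897) = -2691)
G(Z, V) = 5 + 3*Z (G(Z, V) = 2*Z + (5 + Z) = 5 + 3*Z)
B(K, H) = 29/90 (B(K, H) = (29/30)/3 = (29*(1/30))/3 = (⅓)*(29/30) = 29/90)
-1186*w + B(G(3, 6 - 3), -32) = -1186*(-2691) + 29/90 = 3191526 + 29/90 = 287237369/90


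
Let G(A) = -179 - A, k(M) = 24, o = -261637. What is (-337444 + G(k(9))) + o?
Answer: -599284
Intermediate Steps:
(-337444 + G(k(9))) + o = (-337444 + (-179 - 1*24)) - 261637 = (-337444 + (-179 - 24)) - 261637 = (-337444 - 203) - 261637 = -337647 - 261637 = -599284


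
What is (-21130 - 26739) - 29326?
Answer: -77195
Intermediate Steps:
(-21130 - 26739) - 29326 = -47869 - 29326 = -77195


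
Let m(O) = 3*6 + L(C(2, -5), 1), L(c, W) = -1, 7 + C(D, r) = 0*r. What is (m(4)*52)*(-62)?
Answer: -54808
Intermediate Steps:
C(D, r) = -7 (C(D, r) = -7 + 0*r = -7 + 0 = -7)
m(O) = 17 (m(O) = 3*6 - 1 = 18 - 1 = 17)
(m(4)*52)*(-62) = (17*52)*(-62) = 884*(-62) = -54808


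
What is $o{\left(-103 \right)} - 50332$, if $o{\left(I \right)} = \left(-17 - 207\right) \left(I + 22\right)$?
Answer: $-32188$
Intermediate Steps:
$o{\left(I \right)} = -4928 - 224 I$ ($o{\left(I \right)} = - 224 \left(22 + I\right) = -4928 - 224 I$)
$o{\left(-103 \right)} - 50332 = \left(-4928 - -23072\right) - 50332 = \left(-4928 + 23072\right) - 50332 = 18144 - 50332 = -32188$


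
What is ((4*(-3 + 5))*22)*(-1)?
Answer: -176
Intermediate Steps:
((4*(-3 + 5))*22)*(-1) = ((4*2)*22)*(-1) = (8*22)*(-1) = 176*(-1) = -176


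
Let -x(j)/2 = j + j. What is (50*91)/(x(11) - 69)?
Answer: -4550/113 ≈ -40.266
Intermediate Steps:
x(j) = -4*j (x(j) = -2*(j + j) = -4*j)
(50*91)/(x(11) - 69) = (50*91)/(-4*11 - 69) = 4550/(-44 - 69) = 4550/(-113) = 4550*(-1/113) = -4550/113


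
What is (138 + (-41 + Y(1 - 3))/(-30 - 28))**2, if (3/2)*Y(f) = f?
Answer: 582691321/30276 ≈ 19246.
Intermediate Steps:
Y(f) = 2*f/3
(138 + (-41 + Y(1 - 3))/(-30 - 28))**2 = (138 + (-41 + 2*(1 - 3)/3)/(-30 - 28))**2 = (138 + (-41 + (2/3)*(-2))/(-58))**2 = (138 + (-41 - 4/3)*(-1/58))**2 = (138 - 127/3*(-1/58))**2 = (138 + 127/174)**2 = (24139/174)**2 = 582691321/30276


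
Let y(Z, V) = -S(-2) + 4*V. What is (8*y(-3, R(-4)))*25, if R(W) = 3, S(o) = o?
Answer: 2800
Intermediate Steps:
y(Z, V) = 2 + 4*V (y(Z, V) = -1*(-2) + 4*V = 2 + 4*V)
(8*y(-3, R(-4)))*25 = (8*(2 + 4*3))*25 = (8*(2 + 12))*25 = (8*14)*25 = 112*25 = 2800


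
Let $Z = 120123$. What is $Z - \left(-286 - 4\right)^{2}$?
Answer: $36023$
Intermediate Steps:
$Z - \left(-286 - 4\right)^{2} = 120123 - \left(-286 - 4\right)^{2} = 120123 - \left(-290\right)^{2} = 120123 - 84100 = 36023$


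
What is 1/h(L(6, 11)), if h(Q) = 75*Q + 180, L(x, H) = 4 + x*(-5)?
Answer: -1/1770 ≈ -0.00056497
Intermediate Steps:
L(x, H) = 4 - 5*x
h(Q) = 180 + 75*Q
1/h(L(6, 11)) = 1/(180 + 75*(4 - 5*6)) = 1/(180 + 75*(4 - 30)) = 1/(180 + 75*(-26)) = 1/(180 - 1950) = 1/(-1770) = -1/1770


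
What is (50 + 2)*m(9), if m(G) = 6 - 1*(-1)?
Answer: 364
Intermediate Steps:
m(G) = 7 (m(G) = 6 + 1 = 7)
(50 + 2)*m(9) = (50 + 2)*7 = 52*7 = 364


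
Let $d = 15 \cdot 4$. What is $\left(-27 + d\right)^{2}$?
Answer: $1089$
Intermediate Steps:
$d = 60$
$\left(-27 + d\right)^{2} = \left(-27 + 60\right)^{2} = 33^{2} = 1089$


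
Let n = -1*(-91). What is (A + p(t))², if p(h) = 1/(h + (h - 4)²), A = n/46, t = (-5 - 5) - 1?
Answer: 23814400/6056521 ≈ 3.9320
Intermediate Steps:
t = -11 (t = -10 - 1 = -11)
n = 91
A = 91/46 ≈ 1.9783
p(h) = 1/(h + (-4 + h)²)
(A + p(t))² = (91/46 + 1/(-11 + (-4 - 11)²))² = (91/46 + 1/(-11 + (-15)²))² = (91/46 + 1/(-11 + 225))² = (91/46 + 1/214)² = (4880/2461)² = 23814400/6056521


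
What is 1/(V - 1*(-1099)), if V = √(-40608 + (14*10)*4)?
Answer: 1099/1247849 - 4*I*√2503/1247849 ≈ 0.00088072 - 0.00016037*I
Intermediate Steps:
V = 4*I*√2503 (V = √(-40608 + 140*4) = √(-40608 + 560) = √(-40048) = 4*I*√2503 ≈ 200.12*I)
1/(V - 1*(-1099)) = 1/(4*I*√2503 - 1*(-1099)) = 1/(4*I*√2503 + 1099) = 1/(1099 + 4*I*√2503)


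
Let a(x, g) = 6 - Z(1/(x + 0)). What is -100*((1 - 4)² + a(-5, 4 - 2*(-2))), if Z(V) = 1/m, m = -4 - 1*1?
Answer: -1520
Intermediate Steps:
m = -5 (m = -4 - 1 = -5)
Z(V) = -⅕ (Z(V) = 1/(-5) = -⅕)
a(x, g) = 31/5 (a(x, g) = 6 - 1*(-⅕) = 6 + ⅕ = 31/5)
-100*((1 - 4)² + a(-5, 4 - 2*(-2))) = -100*((1 - 4)² + 31/5) = -100*((-3)² + 31/5) = -100*(9 + 31/5) = -100*76/5 = -1520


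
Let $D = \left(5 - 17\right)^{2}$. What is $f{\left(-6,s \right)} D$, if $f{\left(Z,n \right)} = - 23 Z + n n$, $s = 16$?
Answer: $56736$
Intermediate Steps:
$f{\left(Z,n \right)} = n^{2} - 23 Z$ ($f{\left(Z,n \right)} = - 23 Z + n^{2} = n^{2} - 23 Z$)
$D = 144$ ($D = \left(-12\right)^{2} = 144$)
$f{\left(-6,s \right)} D = \left(16^{2} - -138\right) 144 = \left(256 + 138\right) 144 = 394 \cdot 144 = 56736$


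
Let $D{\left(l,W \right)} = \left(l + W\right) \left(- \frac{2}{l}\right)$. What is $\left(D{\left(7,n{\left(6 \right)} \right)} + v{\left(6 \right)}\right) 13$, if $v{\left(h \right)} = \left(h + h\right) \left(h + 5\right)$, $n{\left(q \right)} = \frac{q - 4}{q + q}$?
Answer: $\frac{35477}{21} \approx 1689.4$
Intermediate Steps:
$n{\left(q \right)} = \frac{-4 + q}{2 q}$
$v{\left(h \right)} = 2 h \left(5 + h\right)$
$D{\left(l,W \right)} = - \frac{2 \left(W + l\right)}{l}$ ($D{\left(l,W \right)} = \left(W + l\right) \left(- \frac{2}{l}\right) = - \frac{2 \left(W + l\right)}{l}$)
$\left(D{\left(7,n{\left(6 \right)} \right)} + v{\left(6 \right)}\right) 13 = \left(\left(-2 - \frac{2 \frac{-4 + 6}{2 \cdot 6}}{7}\right) + 2 \cdot 6 \left(5 + 6\right)\right) 13 = \left(\left(-2 - 2 \cdot \frac{1}{2} \cdot \frac{1}{6} \cdot 2 \cdot \frac{1}{7}\right) + 2 \cdot 6 \cdot 11\right) 13 = \left(\left(-2 - \frac{1}{3} \cdot \frac{1}{7}\right) + 132\right) 13 = \left(\left(-2 - \frac{1}{21}\right) + 132\right) 13 = \left(- \frac{43}{21} + 132\right) 13 = \frac{2729}{21} \cdot 13 = \frac{35477}{21}$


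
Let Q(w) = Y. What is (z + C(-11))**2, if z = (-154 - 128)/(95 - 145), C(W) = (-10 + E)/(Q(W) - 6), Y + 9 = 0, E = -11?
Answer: 30976/625 ≈ 49.562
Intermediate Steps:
Y = -9 (Y = -9 + 0 = -9)
Q(w) = -9
C(W) = 7/5 (C(W) = (-10 - 11)/(-9 - 6) = -21/(-15) = -21*(-1/15) = 7/5)
z = 141/25 (z = -282/(-50) = -282*(-1/50) = 141/25 ≈ 5.6400)
(z + C(-11))**2 = (141/25 + 7/5)**2 = (176/25)**2 = 30976/625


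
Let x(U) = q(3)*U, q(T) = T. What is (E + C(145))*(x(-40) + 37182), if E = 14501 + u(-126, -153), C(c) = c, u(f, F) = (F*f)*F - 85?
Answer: -108775969326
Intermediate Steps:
u(f, F) = -85 + f*F² (u(f, F) = f*F² - 85 = -85 + f*F²)
E = -2935118 (E = 14501 + (-85 - 126*(-153)²) = 14501 + (-85 - 126*23409) = 14501 + (-85 - 2949534) = 14501 - 2949619 = -2935118)
x(U) = 3*U
(E + C(145))*(x(-40) + 37182) = (-2935118 + 145)*(3*(-40) + 37182) = -2934973*(-120 + 37182) = -2934973*37062 = -108775969326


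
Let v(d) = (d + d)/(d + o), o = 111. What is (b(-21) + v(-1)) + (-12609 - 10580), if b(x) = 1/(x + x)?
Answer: -53566687/2310 ≈ -23189.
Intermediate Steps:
v(d) = 2*d/(111 + d) (v(d) = (d + d)/(d + 111) = (2*d)/(111 + d) = 2*d/(111 + d))
b(x) = 1/(2*x)
(b(-21) + v(-1)) + (-12609 - 10580) = ((½)/(-21) + 2*(-1)/(111 - 1)) + (-12609 - 10580) = ((½)*(-1/21) + 2*(-1)/110) - 23189 = (-1/42 + 2*(-1)*(1/110)) - 23189 = (-1/42 - 1/55) - 23189 = -97/2310 - 23189 = -53566687/2310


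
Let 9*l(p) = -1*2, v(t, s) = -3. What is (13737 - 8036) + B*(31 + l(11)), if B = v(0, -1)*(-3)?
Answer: 5978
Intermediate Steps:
l(p) = -2/9 (l(p) = (-1*2)/9 = (⅑)*(-2) = -2/9)
B = 9 (B = -3*(-3) = 9)
(13737 - 8036) + B*(31 + l(11)) = (13737 - 8036) + 9*(31 - 2/9) = 5701 + 9*(277/9) = 5701 + 277 = 5978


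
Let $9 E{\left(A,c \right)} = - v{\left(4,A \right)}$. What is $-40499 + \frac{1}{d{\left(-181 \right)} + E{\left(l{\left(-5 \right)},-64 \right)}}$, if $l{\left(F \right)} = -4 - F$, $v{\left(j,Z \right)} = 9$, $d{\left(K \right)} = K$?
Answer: $- \frac{7370819}{182} \approx -40499.0$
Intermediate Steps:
$E{\left(A,c \right)} = -1$ ($E{\left(A,c \right)} = \frac{\left(-1\right) 9}{9} = \frac{1}{9} \left(-9\right) = -1$)
$-40499 + \frac{1}{d{\left(-181 \right)} + E{\left(l{\left(-5 \right)},-64 \right)}} = -40499 + \frac{1}{-181 - 1} = -40499 + \frac{1}{-182} = -40499 - \frac{1}{182} = - \frac{7370819}{182}$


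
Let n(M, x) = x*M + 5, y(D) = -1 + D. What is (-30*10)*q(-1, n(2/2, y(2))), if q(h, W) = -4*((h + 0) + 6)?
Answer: 6000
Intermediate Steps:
n(M, x) = 5 + M*x (n(M, x) = M*x + 5 = 5 + M*x)
q(h, W) = -24 - 4*h (q(h, W) = -4*(h + 6) = -4*(6 + h) = -24 - 4*h)
(-30*10)*q(-1, n(2/2, y(2))) = (-30*10)*(-24 - 4*(-1)) = -300*(-24 + 4) = -300*(-20) = 6000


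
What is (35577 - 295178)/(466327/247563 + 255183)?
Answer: -64267602363/63174335356 ≈ -1.0173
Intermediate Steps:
(35577 - 295178)/(466327/247563 + 255183) = -259601/(466327*(1/247563) + 255183) = -259601/(466327/247563 + 255183) = -259601/63174335356/247563 = -259601*247563/63174335356 = -64267602363/63174335356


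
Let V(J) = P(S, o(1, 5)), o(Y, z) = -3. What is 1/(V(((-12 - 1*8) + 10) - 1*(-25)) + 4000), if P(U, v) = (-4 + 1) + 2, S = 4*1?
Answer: 1/3999 ≈ 0.00025006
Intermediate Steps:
S = 4
P(U, v) = -1 (P(U, v) = -3 + 2 = -1)
V(J) = -1
1/(V(((-12 - 1*8) + 10) - 1*(-25)) + 4000) = 1/(-1 + 4000) = 1/3999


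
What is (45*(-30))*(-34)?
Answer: 45900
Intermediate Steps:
(45*(-30))*(-34) = -1350*(-34) = 45900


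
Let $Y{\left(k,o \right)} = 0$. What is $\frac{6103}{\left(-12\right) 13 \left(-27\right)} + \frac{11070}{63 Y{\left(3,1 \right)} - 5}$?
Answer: $- \frac{9319265}{4212} \approx -2212.6$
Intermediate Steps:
$\frac{6103}{\left(-12\right) 13 \left(-27\right)} + \frac{11070}{63 Y{\left(3,1 \right)} - 5} = \frac{6103}{\left(-12\right) 13 \left(-27\right)} + \frac{11070}{63 \cdot 0 - 5} = \frac{6103}{\left(-156\right) \left(-27\right)} + \frac{11070}{0 - 5} = \frac{6103}{4212} + \frac{11070}{-5} = 6103 \cdot \frac{1}{4212} + 11070 \left(- \frac{1}{5}\right) = \frac{6103}{4212} - 2214 = - \frac{9319265}{4212}$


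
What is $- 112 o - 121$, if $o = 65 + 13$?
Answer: $-8857$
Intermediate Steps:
$o = 78$
$- 112 o - 121 = \left(-112\right) 78 - 121 = -8736 - 121 = -8857$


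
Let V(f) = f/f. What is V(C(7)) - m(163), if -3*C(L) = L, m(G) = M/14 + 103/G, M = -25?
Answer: 4915/2282 ≈ 2.1538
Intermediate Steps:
m(G) = -25/14 + 103/G
C(L) = -L/3
V(f) = 1
V(C(7)) - m(163) = 1 - (-25/14 + 103/163) = 1 - 1*(-2633/2282) = 1 + 2633/2282 = 4915/2282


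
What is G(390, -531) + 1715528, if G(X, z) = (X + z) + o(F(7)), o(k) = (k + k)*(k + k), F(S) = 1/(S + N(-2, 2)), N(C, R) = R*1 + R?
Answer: 207561831/121 ≈ 1.7154e+6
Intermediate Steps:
N(C, R) = 2*R (N(C, R) = R + R = 2*R)
F(S) = 1/(4 + S) (F(S) = 1/(S + 2*2) = 1/(S + 4) = 1/(4 + S))
o(k) = 4*k² (o(k) = (2*k)*(2*k) = 4*k²)
G(X, z) = 4/121 + X + z (G(X, z) = (X + z) + 4*(1/(4 + 7))² = (X + z) + 4*(1/11)² = (X + z) + 4*(1/121) = (X + z) + 4/121 = 4/121 + X + z)
G(390, -531) + 1715528 = (4/121 + 390 - 531) + 1715528 = -17057/121 + 1715528 = 207561831/121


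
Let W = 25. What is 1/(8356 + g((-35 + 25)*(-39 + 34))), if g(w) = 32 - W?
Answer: 1/8363 ≈ 0.00011957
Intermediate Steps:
g(w) = 7 (g(w) = 32 - 1*25 = 32 - 25 = 7)
1/(8356 + g((-35 + 25)*(-39 + 34))) = 1/(8356 + 7) = 1/8363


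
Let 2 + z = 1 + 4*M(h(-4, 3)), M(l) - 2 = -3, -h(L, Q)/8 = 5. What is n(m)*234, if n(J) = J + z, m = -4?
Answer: -2106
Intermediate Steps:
h(L, Q) = -40 (h(L, Q) = -8*5 = -40)
M(l) = -1 (M(l) = 2 - 3 = -1)
z = -5 (z = -2 + (1 + 4*(-1)) = -2 + (1 - 4) = -2 - 3 = -5)
n(J) = -5 + J (n(J) = J - 5 = -5 + J)
n(m)*234 = (-5 - 4)*234 = -9*234 = -2106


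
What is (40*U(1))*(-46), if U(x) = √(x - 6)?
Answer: -1840*I*√5 ≈ -4114.4*I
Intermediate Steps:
U(x) = √(-6 + x)
(40*U(1))*(-46) = (40*√(-6 + 1))*(-46) = (40*√(-5))*(-46) = (40*(I*√5))*(-46) = (40*I*√5)*(-46) = -1840*I*√5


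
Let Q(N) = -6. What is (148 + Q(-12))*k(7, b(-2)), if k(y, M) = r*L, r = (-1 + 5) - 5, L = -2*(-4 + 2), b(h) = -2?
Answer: -568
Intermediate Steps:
L = 4 (L = -2*(-2) = 4)
r = -1 (r = 4 - 5 = -1)
k(y, M) = -4 (k(y, M) = -1*4 = -4)
(148 + Q(-12))*k(7, b(-2)) = (148 - 6)*(-4) = 142*(-4) = -568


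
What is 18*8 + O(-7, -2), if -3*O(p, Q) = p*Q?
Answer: 418/3 ≈ 139.33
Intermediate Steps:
O(p, Q) = -Q*p/3 (O(p, Q) = -p*Q/3 = -Q*p/3)
18*8 + O(-7, -2) = 18*8 - ⅓*(-2)*(-7) = 144 - 14/3 = 418/3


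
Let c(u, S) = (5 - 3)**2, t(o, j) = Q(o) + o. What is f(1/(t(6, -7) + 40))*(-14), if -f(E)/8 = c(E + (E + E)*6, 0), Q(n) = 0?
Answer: 448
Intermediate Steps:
t(o, j) = o (t(o, j) = 0 + o = o)
c(u, S) = 4 (c(u, S) = 2**2 = 4)
f(E) = -32 (f(E) = -8*4 = -32)
f(1/(t(6, -7) + 40))*(-14) = -32*(-14) = 448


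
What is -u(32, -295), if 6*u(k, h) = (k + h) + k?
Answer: 77/2 ≈ 38.500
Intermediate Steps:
u(k, h) = k/3 + h/6 (u(k, h) = ((k + h) + k)/6 = ((h + k) + k)/6 = (h + 2*k)/6 = k/3 + h/6)
-u(32, -295) = -((1/3)*32 + (1/6)*(-295)) = -(32/3 - 295/6) = -1*(-77/2) = 77/2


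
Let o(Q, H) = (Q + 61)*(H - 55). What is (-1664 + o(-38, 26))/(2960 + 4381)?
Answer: -777/2447 ≈ -0.31753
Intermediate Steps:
o(Q, H) = (-55 + H)*(61 + Q) (o(Q, H) = (61 + Q)*(-55 + H) = (-55 + H)*(61 + Q))
(-1664 + o(-38, 26))/(2960 + 4381) = (-1664 + (-3355 - 55*(-38) + 61*26 + 26*(-38)))/(2960 + 4381) = (-1664 + (-3355 + 2090 + 1586 - 988))/7341 = (-1664 - 667)*(1/7341) = -2331*1/7341 = -777/2447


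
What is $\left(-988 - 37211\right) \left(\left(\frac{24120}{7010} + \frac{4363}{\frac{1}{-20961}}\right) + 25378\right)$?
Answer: $\frac{2448198760474047}{701} \approx 3.4924 \cdot 10^{12}$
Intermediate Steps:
$\left(-988 - 37211\right) \left(\left(\frac{24120}{7010} + \frac{4363}{\frac{1}{-20961}}\right) + 25378\right) = - 38199 \left(\left(24120 \cdot \frac{1}{7010} + \frac{4363}{- \frac{1}{20961}}\right) + 25378\right) = - 38199 \left(\left(\frac{2412}{701} + 4363 \left(-20961\right)\right) + 25378\right) = - 38199 \left(\left(\frac{2412}{701} - 91452843\right) + 25378\right) = - 38199 \left(- \frac{64108440531}{701} + 25378\right) = \left(-38199\right) \left(- \frac{64090650553}{701}\right) = \frac{2448198760474047}{701}$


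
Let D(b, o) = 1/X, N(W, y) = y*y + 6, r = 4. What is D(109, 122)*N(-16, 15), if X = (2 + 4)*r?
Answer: 77/8 ≈ 9.6250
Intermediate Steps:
X = 24 (X = (2 + 4)*4 = 6*4 = 24)
N(W, y) = 6 + y² (N(W, y) = y² + 6 = 6 + y²)
D(b, o) = 1/24
D(109, 122)*N(-16, 15) = (6 + 15²)/24 = (6 + 225)/24 = (1/24)*231 = 77/8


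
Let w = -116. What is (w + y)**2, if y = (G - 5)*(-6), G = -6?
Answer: 2500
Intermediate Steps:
y = 66 (y = (-6 - 5)*(-6) = -11*(-6) = 66)
(w + y)**2 = (-116 + 66)**2 = (-50)**2 = 2500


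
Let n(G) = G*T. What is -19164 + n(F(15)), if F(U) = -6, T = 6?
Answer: -19200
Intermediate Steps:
n(G) = 6*G (n(G) = G*6 = 6*G)
-19164 + n(F(15)) = -19164 + 6*(-6) = -19164 - 36 = -19200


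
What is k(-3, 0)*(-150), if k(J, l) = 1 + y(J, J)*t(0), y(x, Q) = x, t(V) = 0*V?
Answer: -150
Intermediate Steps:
t(V) = 0
k(J, l) = 1 (k(J, l) = 1 + J*0 = 1 + 0 = 1)
k(-3, 0)*(-150) = 1*(-150) = -150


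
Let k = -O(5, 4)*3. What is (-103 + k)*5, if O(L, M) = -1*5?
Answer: -440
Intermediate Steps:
O(L, M) = -5
k = 15 (k = -1*(-5)*3 = 5*3 = 15)
(-103 + k)*5 = (-103 + 15)*5 = -88*5 = -440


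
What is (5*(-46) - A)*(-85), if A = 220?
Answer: 38250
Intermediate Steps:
(5*(-46) - A)*(-85) = (5*(-46) - 1*220)*(-85) = (-230 - 220)*(-85) = -450*(-85) = 38250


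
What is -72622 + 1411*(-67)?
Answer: -167159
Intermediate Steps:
-72622 + 1411*(-67) = -72622 - 94537 = -167159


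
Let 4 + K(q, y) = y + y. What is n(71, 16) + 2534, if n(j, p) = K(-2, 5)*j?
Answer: 2960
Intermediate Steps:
K(q, y) = -4 + 2*y (K(q, y) = -4 + (y + y) = -4 + 2*y)
n(j, p) = 6*j (n(j, p) = (-4 + 2*5)*j = (-4 + 10)*j = 6*j)
n(71, 16) + 2534 = 6*71 + 2534 = 426 + 2534 = 2960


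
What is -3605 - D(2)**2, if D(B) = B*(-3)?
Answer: -3641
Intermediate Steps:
D(B) = -3*B
-3605 - D(2)**2 = -3605 - (-3*2)**2 = -3605 - 1*(-6)**2 = -3605 - 1*36 = -3605 - 36 = -3641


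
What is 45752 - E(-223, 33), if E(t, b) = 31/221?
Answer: 10111161/221 ≈ 45752.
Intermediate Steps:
E(t, b) = 31/221 (E(t, b) = 31*(1/221) = 31/221)
45752 - E(-223, 33) = 45752 - 1*31/221 = 45752 - 31/221 = 10111161/221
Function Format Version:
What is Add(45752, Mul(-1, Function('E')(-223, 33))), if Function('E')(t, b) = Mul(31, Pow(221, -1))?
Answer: Rational(10111161, 221) ≈ 45752.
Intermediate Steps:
Function('E')(t, b) = Rational(31, 221) (Function('E')(t, b) = Mul(31, Rational(1, 221)) = Rational(31, 221))
Add(45752, Mul(-1, Function('E')(-223, 33))) = Add(45752, Mul(-1, Rational(31, 221))) = Add(45752, Rational(-31, 221)) = Rational(10111161, 221)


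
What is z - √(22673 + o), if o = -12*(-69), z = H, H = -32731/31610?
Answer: -32731/31610 - √23501 ≈ -154.34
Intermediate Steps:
H = -32731/31610 (H = -32731*1/31610 = -32731/31610 ≈ -1.0355)
z = -32731/31610 ≈ -1.0355
o = 828
z - √(22673 + o) = -32731/31610 - √(22673 + 828) = -32731/31610 - √23501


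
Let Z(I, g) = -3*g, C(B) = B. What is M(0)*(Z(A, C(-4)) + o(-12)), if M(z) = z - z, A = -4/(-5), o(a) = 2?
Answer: 0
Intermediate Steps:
A = ⅘ (A = -4*(-⅕) = ⅘ ≈ 0.80000)
M(z) = 0
M(0)*(Z(A, C(-4)) + o(-12)) = 0*(-3*(-4) + 2) = 0*(12 + 2) = 0*14 = 0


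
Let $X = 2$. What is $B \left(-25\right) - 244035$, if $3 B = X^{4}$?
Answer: $- \frac{732505}{3} \approx -2.4417 \cdot 10^{5}$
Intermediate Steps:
$B = \frac{16}{3}$ ($B = \frac{2^{4}}{3} = \frac{1}{3} \cdot 16 = \frac{16}{3} \approx 5.3333$)
$B \left(-25\right) - 244035 = \frac{16}{3} \left(-25\right) - 244035 = - \frac{400}{3} - 244035 = - \frac{732505}{3}$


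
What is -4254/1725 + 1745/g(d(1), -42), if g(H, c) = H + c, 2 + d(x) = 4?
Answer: -212019/4600 ≈ -46.091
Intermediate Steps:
d(x) = 2 (d(x) = -2 + 4 = 2)
-4254/1725 + 1745/g(d(1), -42) = -4254/1725 + 1745/(2 - 42) = -4254*1/1725 + 1745/(-40) = -1418/575 + 1745*(-1/40) = -1418/575 - 349/8 = -212019/4600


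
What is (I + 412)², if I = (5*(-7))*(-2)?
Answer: 232324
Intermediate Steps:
I = 70 (I = -35*(-2) = 70)
(I + 412)² = (70 + 412)² = 482² = 232324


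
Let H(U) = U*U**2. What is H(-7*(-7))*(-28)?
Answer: -3294172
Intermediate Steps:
H(U) = U**3
H(-7*(-7))*(-28) = (-7*(-7))**3*(-28) = 49**3*(-28) = 117649*(-28) = -3294172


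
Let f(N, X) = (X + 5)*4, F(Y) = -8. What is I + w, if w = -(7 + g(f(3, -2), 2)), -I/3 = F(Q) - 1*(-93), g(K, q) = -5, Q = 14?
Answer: -257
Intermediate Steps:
f(N, X) = 20 + 4*X (f(N, X) = (5 + X)*4 = 20 + 4*X)
I = -255 (I = -3*(-8 - 1*(-93)) = -3*(-8 + 93) = -3*85 = -255)
w = -2 (w = -(7 - 5) = -1*2 = -2)
I + w = -255 - 2 = -257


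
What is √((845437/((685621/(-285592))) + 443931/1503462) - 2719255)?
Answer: I*√362618072507957734308384869946/343601706634 ≈ 1752.5*I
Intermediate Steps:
√((845437/((685621/(-285592))) + 443931/1503462) - 2719255) = √((845437/((685621*(-1/285592))) + 443931*(1/1503462)) - 2719255) = √((845437/(-685621/285592) + 147977/501154) - 2719255) = √((845437*(-285592/685621) + 147977/501154) - 2719255) = √((-241450043704/685621 + 147977/501154) - 2719255) = √(-121003553746295699/343601706634 - 2719255) = √(-1055344212519333369/343601706634) = I*√362618072507957734308384869946/343601706634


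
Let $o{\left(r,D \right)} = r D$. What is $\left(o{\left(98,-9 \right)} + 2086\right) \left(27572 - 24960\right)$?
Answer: $3144848$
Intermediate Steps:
$o{\left(r,D \right)} = D r$
$\left(o{\left(98,-9 \right)} + 2086\right) \left(27572 - 24960\right) = \left(\left(-9\right) 98 + 2086\right) \left(27572 - 24960\right) = \left(-882 + 2086\right) 2612 = 1204 \cdot 2612 = 3144848$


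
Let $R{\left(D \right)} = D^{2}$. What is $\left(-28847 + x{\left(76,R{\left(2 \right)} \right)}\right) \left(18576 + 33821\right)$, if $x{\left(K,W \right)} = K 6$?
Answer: $-1487603227$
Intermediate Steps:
$x{\left(K,W \right)} = 6 K$
$\left(-28847 + x{\left(76,R{\left(2 \right)} \right)}\right) \left(18576 + 33821\right) = \left(-28847 + 6 \cdot 76\right) \left(18576 + 33821\right) = \left(-28847 + 456\right) 52397 = \left(-28391\right) 52397 = -1487603227$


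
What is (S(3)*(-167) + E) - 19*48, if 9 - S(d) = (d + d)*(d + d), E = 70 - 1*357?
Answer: 3310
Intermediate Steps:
E = -287 (E = 70 - 357 = -287)
S(d) = 9 - 4*d² (S(d) = 9 - (d + d)*(d + d) = 9 - 2*d*2*d = 9 - 4*d²)
(S(3)*(-167) + E) - 19*48 = ((9 - 4*3²)*(-167) - 287) - 19*48 = ((9 - 4*9)*(-167) - 287) - 912 = ((9 - 36)*(-167) - 287) - 912 = (-27*(-167) - 287) - 912 = (4509 - 287) - 912 = 4222 - 912 = 3310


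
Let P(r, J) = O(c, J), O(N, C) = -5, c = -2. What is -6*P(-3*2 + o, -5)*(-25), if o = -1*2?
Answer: -750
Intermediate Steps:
o = -2
P(r, J) = -5
-6*P(-3*2 + o, -5)*(-25) = -6*(-5)*(-25) = 30*(-25) = -750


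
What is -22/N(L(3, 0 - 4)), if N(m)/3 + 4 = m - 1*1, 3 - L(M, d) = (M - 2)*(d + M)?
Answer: 22/3 ≈ 7.3333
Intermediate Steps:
L(M, d) = 3 - (-2 + M)*(M + d) (L(M, d) = 3 - (M - 2)*(d + M) = 3 - (-2 + M)*(M + d))
N(m) = -15 + 3*m (N(m) = -12 + 3*(m - 1*1) = -12 + 3*(m - 1) = -12 + 3*(-1 + m) = -12 + (-3 + 3*m) = -15 + 3*m)
-22/N(L(3, 0 - 4)) = -22/(-15 + 3*(3 - 1*3² + 2*3 + 2*(0 - 4) - 1*3*(0 - 4))) = -22/(-15 + 3*(3 - 1*9 + 6 + 2*(-4) - 1*3*(-4))) = -22/(-15 + 3*(3 - 9 + 6 - 8 + 12)) = -22/(-15 + 3*4) = -22/(-15 + 12) = -22/(-3) = -22*(-⅓) = 22/3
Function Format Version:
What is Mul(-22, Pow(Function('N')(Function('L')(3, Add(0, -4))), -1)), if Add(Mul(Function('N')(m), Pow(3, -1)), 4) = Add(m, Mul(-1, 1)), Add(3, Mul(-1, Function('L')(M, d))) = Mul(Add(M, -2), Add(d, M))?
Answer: Rational(22, 3) ≈ 7.3333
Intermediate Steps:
Function('L')(M, d) = Add(3, Mul(-1, Add(-2, M), Add(M, d))) (Function('L')(M, d) = Add(3, Mul(-1, Mul(Add(M, -2), Add(d, M)))) = Add(3, Mul(-1, Mul(Add(-2, M), Add(M, d)))) = Add(3, Mul(-1, Add(-2, M), Add(M, d))))
Function('N')(m) = Add(-15, Mul(3, m)) (Function('N')(m) = Add(-12, Mul(3, Add(m, Mul(-1, 1)))) = Add(-12, Mul(3, Add(m, -1))) = Add(-12, Mul(3, Add(-1, m))) = Add(-12, Add(-3, Mul(3, m))) = Add(-15, Mul(3, m)))
Mul(-22, Pow(Function('N')(Function('L')(3, Add(0, -4))), -1)) = Mul(-22, Pow(Add(-15, Mul(3, Add(3, Mul(-1, Pow(3, 2)), Mul(2, 3), Mul(2, Add(0, -4)), Mul(-1, 3, Add(0, -4))))), -1)) = Mul(-22, Pow(Add(-15, Mul(3, Add(3, Mul(-1, 9), 6, Mul(2, -4), Mul(-1, 3, -4)))), -1)) = Mul(-22, Pow(Add(-15, Mul(3, Add(3, -9, 6, -8, 12))), -1)) = Mul(-22, Pow(Add(-15, Mul(3, 4)), -1)) = Mul(-22, Pow(Add(-15, 12), -1)) = Mul(-22, Pow(-3, -1)) = Mul(-22, Rational(-1, 3)) = Rational(22, 3)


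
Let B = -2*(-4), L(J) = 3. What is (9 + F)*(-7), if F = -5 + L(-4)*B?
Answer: -196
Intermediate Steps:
B = 8
F = 19 (F = -5 + 3*8 = -5 + 24 = 19)
(9 + F)*(-7) = (9 + 19)*(-7) = 28*(-7) = -196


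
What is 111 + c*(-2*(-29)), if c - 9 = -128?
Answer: -6791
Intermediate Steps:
c = -119 (c = 9 - 128 = -119)
111 + c*(-2*(-29)) = 111 - (-238)*(-29) = 111 - 119*58 = 111 - 6902 = -6791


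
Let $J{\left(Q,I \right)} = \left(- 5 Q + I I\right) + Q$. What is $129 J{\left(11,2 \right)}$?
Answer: $-5160$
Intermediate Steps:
$J{\left(Q,I \right)} = I^{2} - 4 Q$ ($J{\left(Q,I \right)} = \left(- 5 Q + I^{2}\right) + Q = \left(I^{2} - 5 Q\right) + Q = I^{2} - 4 Q$)
$129 J{\left(11,2 \right)} = 129 \left(2^{2} - 44\right) = 129 \left(4 - 44\right) = 129 \left(-40\right) = -5160$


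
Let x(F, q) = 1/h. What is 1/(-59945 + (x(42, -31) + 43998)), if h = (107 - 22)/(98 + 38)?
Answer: -5/79727 ≈ -6.2714e-5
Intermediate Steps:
h = 5/8 (h = 85/136 = 85*(1/136) = 5/8 ≈ 0.62500)
x(F, q) = 8/5 (x(F, q) = 1/(5/8) = 8/5)
1/(-59945 + (x(42, -31) + 43998)) = 1/(-59945 + (8/5 + 43998)) = 1/(-59945 + 219998/5) = 1/(-79727/5) = -5/79727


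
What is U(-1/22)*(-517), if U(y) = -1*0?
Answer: 0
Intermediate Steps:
U(y) = 0
U(-1/22)*(-517) = 0*(-517) = 0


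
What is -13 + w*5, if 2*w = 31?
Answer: 129/2 ≈ 64.500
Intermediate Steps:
w = 31/2 (w = (½)*31 = 31/2 ≈ 15.500)
-13 + w*5 = -13 + (31/2)*5 = -13 + 155/2 = 129/2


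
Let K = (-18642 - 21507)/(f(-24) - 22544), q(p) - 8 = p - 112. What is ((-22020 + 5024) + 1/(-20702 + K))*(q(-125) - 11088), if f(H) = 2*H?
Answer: 89951361288585084/467659435 ≈ 1.9234e+8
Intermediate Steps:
q(p) = -104 + p (q(p) = 8 + (p - 112) = 8 + (-112 + p) = -104 + p)
K = 40149/22592 (K = (-18642 - 21507)/(2*(-24) - 22544) = -40149/(-48 - 22544) = -40149/(-22592) = -40149*(-1/22592) = 40149/22592 ≈ 1.7771)
((-22020 + 5024) + 1/(-20702 + K))*(q(-125) - 11088) = ((-22020 + 5024) + 1/(-20702 + 40149/22592))*((-104 - 125) - 11088) = (-16996 + 1/(-467659435/22592))*(-229 - 11088) = (-16996 - 22592/467659435)*(-11317) = -7948339779852/467659435*(-11317) = 89951361288585084/467659435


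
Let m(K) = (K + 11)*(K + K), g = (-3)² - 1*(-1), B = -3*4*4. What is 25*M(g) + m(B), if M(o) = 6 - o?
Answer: 3452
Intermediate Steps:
B = -48 (B = -12*4 = -48)
g = 10 (g = 9 + 1 = 10)
m(K) = 2*K*(11 + K) (m(K) = (11 + K)*(2*K) = 2*K*(11 + K))
25*M(g) + m(B) = 25*(6 - 1*10) + 2*(-48)*(11 - 48) = 25*(6 - 10) + 2*(-48)*(-37) = 25*(-4) + 3552 = -100 + 3552 = 3452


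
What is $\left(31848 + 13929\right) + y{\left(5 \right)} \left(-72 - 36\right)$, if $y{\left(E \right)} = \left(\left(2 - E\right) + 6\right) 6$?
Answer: $43833$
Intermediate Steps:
$y{\left(E \right)} = 48 - 6 E$ ($y{\left(E \right)} = \left(8 - E\right) 6 = 48 - 6 E$)
$\left(31848 + 13929\right) + y{\left(5 \right)} \left(-72 - 36\right) = \left(31848 + 13929\right) + \left(48 - 30\right) \left(-72 - 36\right) = 45777 + \left(48 - 30\right) \left(-108\right) = 45777 + 18 \left(-108\right) = 45777 - 1944 = 43833$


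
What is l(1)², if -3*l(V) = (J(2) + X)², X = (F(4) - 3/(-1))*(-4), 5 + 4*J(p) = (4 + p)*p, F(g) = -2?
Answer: 729/256 ≈ 2.8477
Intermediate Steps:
J(p) = -5/4 + p*(4 + p)/4 (J(p) = -5/4 + ((4 + p)*p)/4 = -5/4 + (p*(4 + p))/4 = -5/4 + p*(4 + p)/4)
X = -4 (X = (-2 - 3/(-1))*(-4) = (-2 - 3*(-1))*(-4) = (-2 + 3)*(-4) = 1*(-4) = -4)
l(V) = -27/16 (l(V) = -((-5/4 + 2 + (¼)*2²) - 4)²/3 = -((-5/4 + 2 + (¼)*4) - 4)²/3 = -((-5/4 + 2 + 1) - 4)²/3 = -(7/4 - 4)²/3 = -(-9/4)²/3 = -⅓*81/16 = -27/16)
l(1)² = (-27/16)² = 729/256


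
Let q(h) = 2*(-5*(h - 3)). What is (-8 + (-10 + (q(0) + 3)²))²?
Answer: 1147041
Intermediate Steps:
q(h) = 30 - 10*h (q(h) = 2*(-5*(-3 + h)) = 2*(15 - 5*h) = 30 - 10*h)
(-8 + (-10 + (q(0) + 3)²))² = (-8 + (-10 + ((30 - 10*0) + 3)²))² = (-8 + (-10 + ((30 + 0) + 3)²))² = (-8 + (-10 + (30 + 3)²))² = (-8 + (-10 + 33²))² = (-8 + (-10 + 1089))² = (-8 + 1079)² = 1071² = 1147041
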